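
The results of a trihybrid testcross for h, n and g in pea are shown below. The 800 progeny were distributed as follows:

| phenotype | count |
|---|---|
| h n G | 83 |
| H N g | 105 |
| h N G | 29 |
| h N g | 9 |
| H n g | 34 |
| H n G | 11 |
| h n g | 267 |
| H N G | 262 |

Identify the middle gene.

n

The two most frequent reciprocal classes, h n g and H N G, are the parental types, so the F1 was h n g / H N G.
The two rarest classes, h N g and H n G, are the double crossovers. Comparing them with the parentals, only the n allele has switched, so n is the middle locus and the order is h – n – g.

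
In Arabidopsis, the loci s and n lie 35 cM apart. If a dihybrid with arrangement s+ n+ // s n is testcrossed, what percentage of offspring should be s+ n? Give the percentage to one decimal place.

17.5%

A map distance of 35 cM corresponds to a recombination frequency of 0.350.
The F1 is s+ n+ / s n, so s+ n is a recombinant gamete class with expected frequency r/2 = 0.350/2 = 0.1750.
That is 0.1750 = 17.5% of the progeny.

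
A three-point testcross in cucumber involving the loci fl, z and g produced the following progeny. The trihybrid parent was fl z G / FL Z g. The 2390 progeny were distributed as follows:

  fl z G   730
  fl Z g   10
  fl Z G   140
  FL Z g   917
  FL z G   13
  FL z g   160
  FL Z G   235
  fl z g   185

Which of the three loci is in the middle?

The two rarest classes, FL z G and fl Z g, are the double crossovers. Comparing them with the parentals, only the fl allele has switched, so fl is the middle locus and the order is g – fl – z.

fl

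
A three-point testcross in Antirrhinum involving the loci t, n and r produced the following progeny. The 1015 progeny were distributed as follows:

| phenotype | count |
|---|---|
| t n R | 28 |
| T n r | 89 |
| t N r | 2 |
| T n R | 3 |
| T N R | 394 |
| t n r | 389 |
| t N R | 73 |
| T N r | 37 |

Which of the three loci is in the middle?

The two most frequent reciprocal classes, T N R and t n r, are the parental types, so the F1 was T N R / t n r.
The two rarest classes, T n R and t N r, are the double crossovers. Comparing them with the parentals, only the n allele has switched, so n is the middle locus and the order is r – n – t.

n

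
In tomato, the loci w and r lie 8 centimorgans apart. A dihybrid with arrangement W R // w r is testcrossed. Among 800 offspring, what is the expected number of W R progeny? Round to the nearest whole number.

A map distance of 8 centimorgans corresponds to a recombination frequency of 0.080.
The F1 is W R / w r, so W R is a parental gamete class with expected frequency (1 − r)/2 = 0.920/2 = 0.4600.
Expected number = 0.4600 × 800 = 368.00 ≈ 368.

368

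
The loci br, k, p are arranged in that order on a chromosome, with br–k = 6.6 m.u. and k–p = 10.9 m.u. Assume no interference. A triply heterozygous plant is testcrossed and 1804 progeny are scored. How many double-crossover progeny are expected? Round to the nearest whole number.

13

Map distances give recombination frequencies of 0.066 and 0.109 for the two intervals.
With no interference, expected double-crossover frequency = 0.066 × 0.109 = 0.00719.
Expected number = 0.00719 × 1804 = 12.98 ≈ 13.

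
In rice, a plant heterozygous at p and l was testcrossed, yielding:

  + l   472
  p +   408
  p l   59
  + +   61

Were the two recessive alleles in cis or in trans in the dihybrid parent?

trans

The two most frequent classes are + l (472) and p + (408); these are the parental (non-recombinant) types.
So the F1 carried + l on one chromosome and p + on the other — the recessive alleles are on opposite chromosomes (trans / repulsion).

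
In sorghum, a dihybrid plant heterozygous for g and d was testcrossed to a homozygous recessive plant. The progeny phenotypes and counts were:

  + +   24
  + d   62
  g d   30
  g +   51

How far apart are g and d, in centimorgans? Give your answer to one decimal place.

32.3 centimorgans

The two most frequent classes, + d (62) and g + (51), are the parental types, so the F1 was + d / g +.
The recombinant classes are + + and g d: 24 + 30 = 54.
Recombination frequency = 54/167 = 0.3234 ≈ 32.3%, i.e. 32.3 centimorgans.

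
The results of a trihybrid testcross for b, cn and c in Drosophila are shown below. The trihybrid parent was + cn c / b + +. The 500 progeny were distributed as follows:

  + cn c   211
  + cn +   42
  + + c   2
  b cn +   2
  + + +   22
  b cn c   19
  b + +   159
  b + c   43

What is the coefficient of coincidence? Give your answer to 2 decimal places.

0.50

The two rarest classes, + + c and b cn +, are the double crossovers. Comparing them with the parentals, only the cn allele has switched, so cn is the middle locus and the order is b – cn – c.
b–cn: (41 + 4)/500 = 0.0900; cn–c: (85 + 4)/500 = 0.1780.
Expected DCO frequency = 0.0900 × 0.1780 ≈ 0.01602; observed = 4/500 ≈ 0.00800.
Coefficient of coincidence = 0.00800/0.01602 ≈ 0.50.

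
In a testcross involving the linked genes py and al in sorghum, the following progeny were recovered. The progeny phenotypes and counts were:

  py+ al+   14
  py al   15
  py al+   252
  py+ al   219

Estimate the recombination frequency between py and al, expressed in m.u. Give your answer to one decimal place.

5.8 m.u.

The two most frequent classes, py+ al (219) and py al+ (252), are the parental types, so the F1 was py+ al / py al+.
The recombinant classes are py+ al+ and py al: 14 + 15 = 29.
Recombination frequency = 29/500 = 0.0580 ≈ 5.8%, i.e. 5.8 m.u.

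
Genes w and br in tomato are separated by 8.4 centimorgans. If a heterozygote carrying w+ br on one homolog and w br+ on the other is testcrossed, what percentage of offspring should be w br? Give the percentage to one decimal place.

A map distance of 8.4 centimorgans corresponds to a recombination frequency of 0.084.
The F1 is w+ br / w br+, so w br is a recombinant gamete class with expected frequency r/2 = 0.084/2 = 0.0420.
That is 0.0420 = 4.2% of the progeny.

4.2%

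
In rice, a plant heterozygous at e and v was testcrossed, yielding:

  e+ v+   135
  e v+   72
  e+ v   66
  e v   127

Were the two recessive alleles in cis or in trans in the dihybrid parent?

The two most frequent classes are e+ v+ (135) and e v (127); these are the parental (non-recombinant) types.
So the F1 carried e+ v+ on one chromosome and e v on the other — the recessive alleles are on the same chromosome (cis / coupling).

cis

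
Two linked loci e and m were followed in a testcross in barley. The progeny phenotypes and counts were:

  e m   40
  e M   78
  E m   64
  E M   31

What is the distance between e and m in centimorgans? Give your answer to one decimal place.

33.3 centimorgans

The two most frequent classes, E m (64) and e M (78), are the parental types, so the F1 was E m / e M.
The recombinant classes are E M and e m: 31 + 40 = 71.
Recombination frequency = 71/213 = 0.3333 ≈ 33.3%, i.e. 33.3 centimorgans.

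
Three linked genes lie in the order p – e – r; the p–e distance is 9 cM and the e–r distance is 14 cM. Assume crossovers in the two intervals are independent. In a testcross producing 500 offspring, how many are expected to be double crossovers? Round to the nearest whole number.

Map distances give recombination frequencies of 0.090 and 0.140 for the two intervals.
With no interference, expected double-crossover frequency = 0.090 × 0.140 = 0.01260.
Expected number = 0.01260 × 500 = 6.30 ≈ 6.

6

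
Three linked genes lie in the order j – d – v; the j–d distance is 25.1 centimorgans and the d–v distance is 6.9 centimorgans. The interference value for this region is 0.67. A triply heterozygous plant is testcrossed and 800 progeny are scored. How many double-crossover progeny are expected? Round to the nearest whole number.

Map distances give recombination frequencies of 0.251 and 0.069 for the two intervals.
With interference 0.67 (so coincidence = 0.33), expected double-crossover frequency = 0.251 × 0.069 × 0.33 = 0.00572.
Expected number = 0.00572 × 800 = 4.57 ≈ 5.

5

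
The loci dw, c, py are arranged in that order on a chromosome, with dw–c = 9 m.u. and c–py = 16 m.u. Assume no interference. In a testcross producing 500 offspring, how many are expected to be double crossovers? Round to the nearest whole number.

Map distances give recombination frequencies of 0.090 and 0.160 for the two intervals.
With no interference, expected double-crossover frequency = 0.090 × 0.160 = 0.01440.
Expected number = 0.01440 × 500 = 7.20 ≈ 7.

7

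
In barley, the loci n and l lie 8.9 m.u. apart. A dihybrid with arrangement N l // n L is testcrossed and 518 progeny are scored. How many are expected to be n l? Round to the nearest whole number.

A map distance of 8.9 m.u. corresponds to a recombination frequency of 0.089.
The F1 is N l / n L, so n l is a recombinant gamete class with expected frequency r/2 = 0.089/2 = 0.0445.
Expected number = 0.0445 × 518 = 23.05 ≈ 23.

23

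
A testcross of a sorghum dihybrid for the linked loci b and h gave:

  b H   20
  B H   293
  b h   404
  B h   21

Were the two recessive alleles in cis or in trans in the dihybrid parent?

The two most frequent classes are B H (293) and b h (404); these are the parental (non-recombinant) types.
So the F1 carried B H on one chromosome and b h on the other — the recessive alleles are on the same chromosome (cis / coupling).

cis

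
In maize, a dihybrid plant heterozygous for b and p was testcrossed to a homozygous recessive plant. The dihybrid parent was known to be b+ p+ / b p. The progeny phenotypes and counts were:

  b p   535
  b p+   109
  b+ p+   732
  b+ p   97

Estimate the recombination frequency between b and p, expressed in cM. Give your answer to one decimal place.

The recombinant classes are b+ p and b p+: 97 + 109 = 206.
Recombination frequency = 206/1473 = 0.1399 ≈ 14.0%, i.e. 14.0 cM.

14.0 cM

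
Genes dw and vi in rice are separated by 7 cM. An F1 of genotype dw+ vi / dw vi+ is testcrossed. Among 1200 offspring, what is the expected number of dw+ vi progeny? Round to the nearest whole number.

A map distance of 7 cM corresponds to a recombination frequency of 0.070.
The F1 is dw+ vi / dw vi+, so dw+ vi is a parental gamete class with expected frequency (1 − r)/2 = 0.930/2 = 0.4650.
Expected number = 0.4650 × 1200 = 558.00 ≈ 558.

558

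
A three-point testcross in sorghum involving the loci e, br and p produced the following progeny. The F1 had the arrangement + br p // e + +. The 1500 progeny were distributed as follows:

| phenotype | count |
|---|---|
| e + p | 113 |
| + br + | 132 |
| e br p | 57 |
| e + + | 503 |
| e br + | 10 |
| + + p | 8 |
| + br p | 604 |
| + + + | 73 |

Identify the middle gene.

br

The two rarest classes, + + p and e br +, are the double crossovers. Comparing them with the parentals, only the br allele has switched, so br is the middle locus and the order is e – br – p.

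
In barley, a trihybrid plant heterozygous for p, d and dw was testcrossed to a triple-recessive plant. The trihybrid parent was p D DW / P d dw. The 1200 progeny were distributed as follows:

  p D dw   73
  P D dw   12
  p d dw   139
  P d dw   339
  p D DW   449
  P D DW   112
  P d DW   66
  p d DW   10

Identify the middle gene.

d

The two rarest classes, p d DW and P D dw, are the double crossovers. Comparing them with the parentals, only the d allele has switched, so d is the middle locus and the order is dw – d – p.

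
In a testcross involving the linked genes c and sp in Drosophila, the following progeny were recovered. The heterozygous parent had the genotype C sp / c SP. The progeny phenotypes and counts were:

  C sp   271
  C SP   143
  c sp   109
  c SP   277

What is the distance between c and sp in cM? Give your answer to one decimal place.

The recombinant classes are C SP and c sp: 143 + 109 = 252.
Recombination frequency = 252/800 = 0.3150 ≈ 31.5%, i.e. 31.5 cM.

31.5 cM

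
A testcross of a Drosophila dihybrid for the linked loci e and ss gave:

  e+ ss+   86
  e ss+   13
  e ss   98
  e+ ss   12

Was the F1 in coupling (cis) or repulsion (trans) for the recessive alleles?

The two most frequent classes are e+ ss+ (86) and e ss (98); these are the parental (non-recombinant) types.
So the F1 carried e+ ss+ on one chromosome and e ss on the other — the recessive alleles are on the same chromosome (cis / coupling).

cis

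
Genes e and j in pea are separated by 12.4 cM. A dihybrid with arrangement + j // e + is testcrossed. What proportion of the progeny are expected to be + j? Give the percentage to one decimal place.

43.8%

A map distance of 12.4 cM corresponds to a recombination frequency of 0.124.
The F1 is + j / e +, so + j is a parental gamete class with expected frequency (1 − r)/2 = 0.876/2 = 0.4380.
That is 0.4380 = 43.8% of the progeny.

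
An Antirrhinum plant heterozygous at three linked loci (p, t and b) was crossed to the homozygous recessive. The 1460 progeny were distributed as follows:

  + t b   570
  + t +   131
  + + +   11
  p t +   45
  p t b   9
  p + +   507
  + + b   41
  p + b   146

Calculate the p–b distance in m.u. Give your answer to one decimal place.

20.3 m.u.

The two most frequent reciprocal classes, + t b and p + +, are the parental types, so the F1 was + t b / p + +.
The two rarest classes, p t b and + + +, are the double crossovers. Comparing them with the parentals, only the p allele has switched, so p is the middle locus and the order is b – p – t.
Crossovers in the b–p interval produce the single-crossover classes + t + and p + b (131 + 146 = 277) plus the double crossovers (20).
RF(b–p) = (277 + 20) / 1460 = 297/1460 = 0.2034 → 20.3 m.u.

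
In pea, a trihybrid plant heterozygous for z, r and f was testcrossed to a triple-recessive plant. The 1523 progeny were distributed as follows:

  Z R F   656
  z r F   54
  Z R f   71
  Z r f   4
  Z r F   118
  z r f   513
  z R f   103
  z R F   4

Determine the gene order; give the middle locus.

The two most frequent reciprocal classes, Z R F and z r f, are the parental types, so the F1 was Z R F / z r f.
The two rarest classes, z R F and Z r f, are the double crossovers. Comparing them with the parentals, only the z allele has switched, so z is the middle locus and the order is f – z – r.

z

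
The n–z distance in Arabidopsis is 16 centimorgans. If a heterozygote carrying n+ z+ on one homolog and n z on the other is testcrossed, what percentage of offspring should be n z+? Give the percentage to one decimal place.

8.0%

A map distance of 16 centimorgans corresponds to a recombination frequency of 0.160.
The F1 is n+ z+ / n z, so n z+ is a recombinant gamete class with expected frequency r/2 = 0.160/2 = 0.0800.
That is 0.0800 = 8.0% of the progeny.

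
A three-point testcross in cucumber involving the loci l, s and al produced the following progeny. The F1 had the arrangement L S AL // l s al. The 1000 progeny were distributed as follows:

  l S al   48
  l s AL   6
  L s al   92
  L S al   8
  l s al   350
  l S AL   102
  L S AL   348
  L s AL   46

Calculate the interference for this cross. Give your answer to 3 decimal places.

0.377

The two rarest classes, L S al and l s AL, are the double crossovers. Comparing them with the parentals, only the al allele has switched, so al is the middle locus and the order is s – al – l.
s–al: (94 + 14)/1000 = 0.1080; al–l: (194 + 14)/1000 = 0.2080.
Expected DCO frequency = 0.1080 × 0.2080 ≈ 0.02246; observed = 14/1000 ≈ 0.01400.
Coefficient of coincidence = 0.01400/0.02246 ≈ 0.623; interference = 1 − 0.623 = 0.377.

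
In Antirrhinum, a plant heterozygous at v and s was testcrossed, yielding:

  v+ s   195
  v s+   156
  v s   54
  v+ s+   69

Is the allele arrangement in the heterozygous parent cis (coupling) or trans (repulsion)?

The two most frequent classes are v+ s (195) and v s+ (156); these are the parental (non-recombinant) types.
So the F1 carried v+ s on one chromosome and v s+ on the other — the recessive alleles are on opposite chromosomes (trans / repulsion).

trans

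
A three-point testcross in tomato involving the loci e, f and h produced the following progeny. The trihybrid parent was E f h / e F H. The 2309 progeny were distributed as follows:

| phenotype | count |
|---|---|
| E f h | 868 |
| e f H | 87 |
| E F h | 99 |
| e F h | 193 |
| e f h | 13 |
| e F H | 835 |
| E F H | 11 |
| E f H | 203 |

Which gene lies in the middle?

The two rarest classes, e f h and E F H, are the double crossovers. Comparing them with the parentals, only the e allele has switched, so e is the middle locus and the order is f – e – h.

e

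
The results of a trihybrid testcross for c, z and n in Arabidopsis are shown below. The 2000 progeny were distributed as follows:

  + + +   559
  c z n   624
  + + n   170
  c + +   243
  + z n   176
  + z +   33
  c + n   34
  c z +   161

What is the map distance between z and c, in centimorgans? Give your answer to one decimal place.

24.3 centimorgans

The two most frequent reciprocal classes, c z n and + + +, are the parental types, so the F1 was c z n / + + +.
The two rarest classes, c + n and + z +, are the double crossovers. Comparing them with the parentals, only the z allele has switched, so z is the middle locus and the order is c – z – n.
Crossovers in the c–z interval produce the single-crossover classes + z n and c + + (176 + 243 = 419) plus the double crossovers (67).
RF(c–z) = (419 + 67) / 2000 = 486/2000 = 0.2430 → 24.3 centimorgans.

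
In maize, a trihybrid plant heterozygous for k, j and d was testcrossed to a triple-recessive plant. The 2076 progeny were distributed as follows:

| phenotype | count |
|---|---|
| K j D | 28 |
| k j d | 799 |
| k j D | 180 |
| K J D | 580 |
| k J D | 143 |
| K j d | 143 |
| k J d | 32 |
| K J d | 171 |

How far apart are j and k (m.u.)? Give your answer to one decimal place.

16.7 m.u.

The two most frequent reciprocal classes, K J D and k j d, are the parental types, so the F1 was K J D / k j d.
The two rarest classes, K j D and k J d, are the double crossovers. Comparing them with the parentals, only the j allele has switched, so j is the middle locus and the order is k – j – d.
Crossovers in the k–j interval produce the single-crossover classes k J D and K j d (143 + 143 = 286) plus the double crossovers (60).
RF(k–j) = (286 + 60) / 2076 = 346/2076 = 0.1667 → 16.7 m.u.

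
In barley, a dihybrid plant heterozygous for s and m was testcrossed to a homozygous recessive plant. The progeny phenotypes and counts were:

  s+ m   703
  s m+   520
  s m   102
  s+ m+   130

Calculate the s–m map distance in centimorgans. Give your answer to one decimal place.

15.9 centimorgans

The two most frequent classes, s+ m (703) and s m+ (520), are the parental types, so the F1 was s+ m / s m+.
The recombinant classes are s+ m+ and s m: 130 + 102 = 232.
Recombination frequency = 232/1455 = 0.1595 ≈ 15.9%, i.e. 15.9 centimorgans.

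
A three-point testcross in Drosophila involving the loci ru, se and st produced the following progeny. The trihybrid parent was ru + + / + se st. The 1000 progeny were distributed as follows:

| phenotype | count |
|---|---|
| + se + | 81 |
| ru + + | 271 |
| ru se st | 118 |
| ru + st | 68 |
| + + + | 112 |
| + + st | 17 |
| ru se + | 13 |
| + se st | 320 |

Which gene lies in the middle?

The two rarest classes, ru se + and + + st, are the double crossovers. Comparing them with the parentals, only the se allele has switched, so se is the middle locus and the order is ru – se – st.

se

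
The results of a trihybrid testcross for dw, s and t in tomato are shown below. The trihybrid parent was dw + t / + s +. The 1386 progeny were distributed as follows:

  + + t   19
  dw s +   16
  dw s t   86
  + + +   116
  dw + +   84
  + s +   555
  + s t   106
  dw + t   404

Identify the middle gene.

dw

The two rarest classes, + + t and dw s +, are the double crossovers. Comparing them with the parentals, only the dw allele has switched, so dw is the middle locus and the order is t – dw – s.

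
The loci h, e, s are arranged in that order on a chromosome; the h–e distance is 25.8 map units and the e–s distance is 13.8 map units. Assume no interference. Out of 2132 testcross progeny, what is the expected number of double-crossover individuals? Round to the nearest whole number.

Map distances give recombination frequencies of 0.258 and 0.138 for the two intervals.
With no interference, expected double-crossover frequency = 0.258 × 0.138 = 0.03560.
Expected number = 0.03560 × 2132 = 75.91 ≈ 76.

76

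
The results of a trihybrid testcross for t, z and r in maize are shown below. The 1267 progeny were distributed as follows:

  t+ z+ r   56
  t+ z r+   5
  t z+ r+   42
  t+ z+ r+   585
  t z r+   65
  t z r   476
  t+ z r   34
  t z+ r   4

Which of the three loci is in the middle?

z

The two most frequent reciprocal classes, t z r and t+ z+ r+, are the parental types, so the F1 was t z r / t+ z+ r+.
The two rarest classes, t z+ r and t+ z r+, are the double crossovers. Comparing them with the parentals, only the z allele has switched, so z is the middle locus and the order is t – z – r.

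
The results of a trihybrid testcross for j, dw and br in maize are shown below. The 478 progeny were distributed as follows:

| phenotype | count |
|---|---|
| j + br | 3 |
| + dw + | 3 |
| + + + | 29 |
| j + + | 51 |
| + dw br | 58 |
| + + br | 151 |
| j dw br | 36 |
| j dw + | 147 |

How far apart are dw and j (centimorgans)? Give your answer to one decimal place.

The two most frequent reciprocal classes, j dw + and + + br, are the parental types, so the F1 was j dw + / + + br.
The two rarest classes, + dw + and j + br, are the double crossovers. Comparing them with the parentals, only the j allele has switched, so j is the middle locus and the order is br – j – dw.
Crossovers in the j–dw interval produce the single-crossover classes j + + and + dw br (51 + 58 = 109) plus the double crossovers (6).
RF(j–dw) = (109 + 6) / 478 = 115/478 = 0.2406 → 24.1 centimorgans.

24.1 centimorgans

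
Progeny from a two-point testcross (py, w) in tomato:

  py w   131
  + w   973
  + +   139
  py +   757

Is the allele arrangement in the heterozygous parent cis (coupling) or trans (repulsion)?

trans

The two most frequent classes are + w (973) and py + (757); these are the parental (non-recombinant) types.
So the F1 carried + w on one chromosome and py + on the other — the recessive alleles are on opposite chromosomes (trans / repulsion).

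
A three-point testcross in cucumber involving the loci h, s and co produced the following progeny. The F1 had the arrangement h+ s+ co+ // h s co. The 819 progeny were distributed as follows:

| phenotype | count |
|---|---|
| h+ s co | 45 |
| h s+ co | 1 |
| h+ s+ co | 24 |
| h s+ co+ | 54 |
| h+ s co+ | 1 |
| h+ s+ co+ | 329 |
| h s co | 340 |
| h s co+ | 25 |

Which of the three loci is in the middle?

s

The two rarest classes, h+ s co+ and h s+ co, are the double crossovers. Comparing them with the parentals, only the s allele has switched, so s is the middle locus and the order is h – s – co.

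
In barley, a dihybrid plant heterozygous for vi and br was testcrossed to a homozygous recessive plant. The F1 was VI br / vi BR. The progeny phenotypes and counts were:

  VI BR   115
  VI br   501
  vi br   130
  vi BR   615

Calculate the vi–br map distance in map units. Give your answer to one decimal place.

18.0 map units

The recombinant classes are VI BR and vi br: 115 + 130 = 245.
Recombination frequency = 245/1361 = 0.1800 ≈ 18.0%, i.e. 18.0 map units.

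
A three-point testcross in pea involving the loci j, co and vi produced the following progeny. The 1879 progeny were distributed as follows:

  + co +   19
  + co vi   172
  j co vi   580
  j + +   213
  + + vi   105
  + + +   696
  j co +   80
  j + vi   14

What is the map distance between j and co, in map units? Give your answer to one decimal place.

The two most frequent reciprocal classes, + + + and j co vi, are the parental types, so the F1 was + + + / j co vi.
The two rarest classes, + co + and j + vi, are the double crossovers. Comparing them with the parentals, only the co allele has switched, so co is the middle locus and the order is vi – co – j.
Crossovers in the co–j interval produce the single-crossover classes j + + and + co vi (213 + 172 = 385) plus the double crossovers (33).
RF(co–j) = (385 + 33) / 1879 = 418/1879 = 0.2225 → 22.2 map units.

22.2 map units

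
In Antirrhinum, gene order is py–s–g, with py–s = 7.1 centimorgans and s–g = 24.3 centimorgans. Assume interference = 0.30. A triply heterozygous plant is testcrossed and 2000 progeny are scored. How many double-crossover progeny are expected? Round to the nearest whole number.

24

Map distances give recombination frequencies of 0.071 and 0.243 for the two intervals.
With interference 0.30 (so coincidence = 0.70), expected double-crossover frequency = 0.071 × 0.243 × 0.70 = 0.01208.
Expected number = 0.01208 × 2000 = 24.15 ≈ 24.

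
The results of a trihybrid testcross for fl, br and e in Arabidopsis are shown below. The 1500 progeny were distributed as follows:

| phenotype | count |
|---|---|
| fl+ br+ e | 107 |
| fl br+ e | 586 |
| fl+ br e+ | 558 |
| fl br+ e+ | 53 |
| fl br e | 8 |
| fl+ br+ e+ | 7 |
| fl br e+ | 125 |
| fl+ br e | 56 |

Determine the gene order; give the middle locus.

The two most frequent reciprocal classes, fl+ br e+ and fl br+ e, are the parental types, so the F1 was fl+ br e+ / fl br+ e.
The two rarest classes, fl+ br+ e+ and fl br e, are the double crossovers. Comparing them with the parentals, only the br allele has switched, so br is the middle locus and the order is e – br – fl.

br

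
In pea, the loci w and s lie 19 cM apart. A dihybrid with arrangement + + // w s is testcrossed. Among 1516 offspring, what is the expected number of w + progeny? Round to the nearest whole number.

144

A map distance of 19 cM corresponds to a recombination frequency of 0.190.
The F1 is + + / w s, so w + is a recombinant gamete class with expected frequency r/2 = 0.190/2 = 0.0950.
Expected number = 0.0950 × 1516 = 144.02 ≈ 144.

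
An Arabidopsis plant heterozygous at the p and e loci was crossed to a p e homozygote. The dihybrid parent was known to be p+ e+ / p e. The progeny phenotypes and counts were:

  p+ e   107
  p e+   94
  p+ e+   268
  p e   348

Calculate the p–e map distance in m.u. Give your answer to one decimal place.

The recombinant classes are p+ e and p e+: 107 + 94 = 201.
Recombination frequency = 201/817 = 0.2460 ≈ 24.6%, i.e. 24.6 m.u.

24.6 m.u.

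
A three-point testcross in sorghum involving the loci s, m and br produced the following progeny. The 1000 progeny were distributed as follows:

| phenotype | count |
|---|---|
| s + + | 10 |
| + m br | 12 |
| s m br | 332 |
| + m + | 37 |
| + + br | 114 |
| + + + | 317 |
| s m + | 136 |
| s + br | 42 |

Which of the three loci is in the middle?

The two most frequent reciprocal classes, s m br and + + +, are the parental types, so the F1 was s m br / + + +.
The two rarest classes, + m br and s + +, are the double crossovers. Comparing them with the parentals, only the s allele has switched, so s is the middle locus and the order is br – s – m.

s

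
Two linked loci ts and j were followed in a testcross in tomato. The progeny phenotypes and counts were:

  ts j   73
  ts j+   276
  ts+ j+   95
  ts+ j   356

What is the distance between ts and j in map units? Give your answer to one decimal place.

The two most frequent classes, ts+ j (356) and ts j+ (276), are the parental types, so the F1 was ts+ j / ts j+.
The recombinant classes are ts+ j+ and ts j: 95 + 73 = 168.
Recombination frequency = 168/800 = 0.2100 ≈ 21.0%, i.e. 21.0 map units.

21.0 map units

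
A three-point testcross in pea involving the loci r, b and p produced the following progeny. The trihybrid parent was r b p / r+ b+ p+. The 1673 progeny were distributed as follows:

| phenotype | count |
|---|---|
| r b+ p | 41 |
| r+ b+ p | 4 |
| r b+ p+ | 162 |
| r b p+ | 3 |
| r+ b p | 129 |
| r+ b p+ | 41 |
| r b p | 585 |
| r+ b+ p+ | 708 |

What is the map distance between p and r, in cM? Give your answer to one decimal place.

17.8 cM

The two rarest classes, r b p+ and r+ b+ p, are the double crossovers. Comparing them with the parentals, only the p allele has switched, so p is the middle locus and the order is b – p – r.
Crossovers in the p–r interval produce the single-crossover classes r+ b p and r b+ p+ (129 + 162 = 291) plus the double crossovers (7).
RF(p–r) = (291 + 7) / 1673 = 298/1673 = 0.1781 → 17.8 cM.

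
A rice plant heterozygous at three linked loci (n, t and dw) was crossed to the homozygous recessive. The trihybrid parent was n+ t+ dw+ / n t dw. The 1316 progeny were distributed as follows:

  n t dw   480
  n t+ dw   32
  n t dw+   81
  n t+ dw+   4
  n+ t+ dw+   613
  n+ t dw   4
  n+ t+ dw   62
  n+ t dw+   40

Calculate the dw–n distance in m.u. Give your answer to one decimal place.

11.5 m.u.

The two rarest classes, n t+ dw+ and n+ t dw, are the double crossovers. Comparing them with the parentals, only the n allele has switched, so n is the middle locus and the order is t – n – dw.
Crossovers in the n–dw interval produce the single-crossover classes n+ t+ dw and n t dw+ (62 + 81 = 143) plus the double crossovers (8).
RF(n–dw) = (143 + 8) / 1316 = 151/1316 = 0.1147 → 11.5 m.u.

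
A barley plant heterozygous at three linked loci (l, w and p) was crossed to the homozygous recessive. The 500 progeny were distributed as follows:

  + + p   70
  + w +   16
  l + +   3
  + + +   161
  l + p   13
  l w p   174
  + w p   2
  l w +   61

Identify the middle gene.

l

The two most frequent reciprocal classes, l w p and + + +, are the parental types, so the F1 was l w p / + + +.
The two rarest classes, + w p and l + +, are the double crossovers. Comparing them with the parentals, only the l allele has switched, so l is the middle locus and the order is w – l – p.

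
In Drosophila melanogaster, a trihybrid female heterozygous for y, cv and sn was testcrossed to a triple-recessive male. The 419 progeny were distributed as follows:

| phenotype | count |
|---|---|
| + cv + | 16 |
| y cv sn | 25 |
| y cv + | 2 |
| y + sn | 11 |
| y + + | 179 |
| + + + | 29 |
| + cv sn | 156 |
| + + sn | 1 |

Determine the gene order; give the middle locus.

cv

The two most frequent reciprocal classes, + cv sn and y + +, are the parental types, so the F1 was + cv sn / y + +.
The two rarest classes, + + sn and y cv +, are the double crossovers. Comparing them with the parentals, only the cv allele has switched, so cv is the middle locus and the order is y – cv – sn.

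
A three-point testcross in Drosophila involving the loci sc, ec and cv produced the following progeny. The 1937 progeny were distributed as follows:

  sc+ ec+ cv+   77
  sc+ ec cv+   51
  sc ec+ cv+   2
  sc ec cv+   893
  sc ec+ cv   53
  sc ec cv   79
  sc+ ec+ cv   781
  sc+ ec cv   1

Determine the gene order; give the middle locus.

ec

The two most frequent reciprocal classes, sc+ ec+ cv and sc ec cv+, are the parental types, so the F1 was sc+ ec+ cv / sc ec cv+.
The two rarest classes, sc+ ec cv and sc ec+ cv+, are the double crossovers. Comparing them with the parentals, only the ec allele has switched, so ec is the middle locus and the order is cv – ec – sc.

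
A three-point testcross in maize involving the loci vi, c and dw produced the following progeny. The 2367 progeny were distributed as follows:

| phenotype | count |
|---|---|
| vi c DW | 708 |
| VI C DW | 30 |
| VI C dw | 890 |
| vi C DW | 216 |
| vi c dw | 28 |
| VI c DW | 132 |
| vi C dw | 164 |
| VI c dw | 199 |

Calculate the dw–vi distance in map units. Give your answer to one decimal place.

15.0 map units

The two most frequent reciprocal classes, vi c DW and VI C dw, are the parental types, so the F1 was vi c DW / VI C dw.
The two rarest classes, vi c dw and VI C DW, are the double crossovers. Comparing them with the parentals, only the dw allele has switched, so dw is the middle locus and the order is c – dw – vi.
Crossovers in the dw–vi interval produce the single-crossover classes VI c DW and vi C dw (132 + 164 = 296) plus the double crossovers (58).
RF(dw–vi) = (296 + 58) / 2367 = 354/2367 = 0.1496 → 15.0 map units.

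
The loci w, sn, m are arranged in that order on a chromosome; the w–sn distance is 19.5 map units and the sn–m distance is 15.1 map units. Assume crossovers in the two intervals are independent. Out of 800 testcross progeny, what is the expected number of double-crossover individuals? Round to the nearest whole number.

Map distances give recombination frequencies of 0.195 and 0.151 for the two intervals.
With no interference, expected double-crossover frequency = 0.195 × 0.151 = 0.02944.
Expected number = 0.02944 × 800 = 23.56 ≈ 24.

24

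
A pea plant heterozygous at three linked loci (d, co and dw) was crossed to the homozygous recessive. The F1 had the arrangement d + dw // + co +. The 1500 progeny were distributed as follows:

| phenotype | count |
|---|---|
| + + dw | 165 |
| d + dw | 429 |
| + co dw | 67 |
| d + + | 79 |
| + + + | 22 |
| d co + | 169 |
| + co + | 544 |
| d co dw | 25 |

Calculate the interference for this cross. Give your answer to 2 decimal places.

0.04

The two rarest classes, d co dw and + + +, are the double crossovers. Comparing them with the parentals, only the co allele has switched, so co is the middle locus and the order is dw – co – d.
dw–co: (146 + 47)/1500 = 0.1287; co–d: (334 + 47)/1500 = 0.2540.
Expected DCO frequency = 0.1287 × 0.2540 ≈ 0.03269; observed = 47/1500 ≈ 0.03133.
Coefficient of coincidence = 0.03133/0.03269 ≈ 0.96; interference = 1 − 0.96 = 0.04.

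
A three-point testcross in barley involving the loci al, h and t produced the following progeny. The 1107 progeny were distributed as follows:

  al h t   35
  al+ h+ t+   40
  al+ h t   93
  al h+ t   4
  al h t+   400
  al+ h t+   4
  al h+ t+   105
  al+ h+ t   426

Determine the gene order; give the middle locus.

The two most frequent reciprocal classes, al h t+ and al+ h+ t, are the parental types, so the F1 was al h t+ / al+ h+ t.
The two rarest classes, al+ h t+ and al h+ t, are the double crossovers. Comparing them with the parentals, only the al allele has switched, so al is the middle locus and the order is t – al – h.

al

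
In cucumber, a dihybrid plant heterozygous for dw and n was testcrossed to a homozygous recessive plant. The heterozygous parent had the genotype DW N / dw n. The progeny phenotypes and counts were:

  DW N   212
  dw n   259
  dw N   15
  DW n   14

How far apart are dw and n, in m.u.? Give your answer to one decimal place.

The recombinant classes are DW n and dw N: 14 + 15 = 29.
Recombination frequency = 29/500 = 0.0580 ≈ 5.8%, i.e. 5.8 m.u.

5.8 m.u.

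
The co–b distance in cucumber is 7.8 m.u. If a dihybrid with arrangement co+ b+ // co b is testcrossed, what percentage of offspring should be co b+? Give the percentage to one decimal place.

A map distance of 7.8 m.u. corresponds to a recombination frequency of 0.078.
The F1 is co+ b+ / co b, so co b+ is a recombinant gamete class with expected frequency r/2 = 0.078/2 = 0.0390.
That is 0.0390 = 3.9% of the progeny.

3.9%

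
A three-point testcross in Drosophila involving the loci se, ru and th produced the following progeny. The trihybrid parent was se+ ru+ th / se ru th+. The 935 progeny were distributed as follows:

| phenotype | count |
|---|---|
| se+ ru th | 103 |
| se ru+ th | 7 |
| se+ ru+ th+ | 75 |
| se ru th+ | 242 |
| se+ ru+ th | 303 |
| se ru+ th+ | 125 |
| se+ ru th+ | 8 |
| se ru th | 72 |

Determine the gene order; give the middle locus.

The two rarest classes, se ru+ th and se+ ru th+, are the double crossovers. Comparing them with the parentals, only the se allele has switched, so se is the middle locus and the order is ru – se – th.

se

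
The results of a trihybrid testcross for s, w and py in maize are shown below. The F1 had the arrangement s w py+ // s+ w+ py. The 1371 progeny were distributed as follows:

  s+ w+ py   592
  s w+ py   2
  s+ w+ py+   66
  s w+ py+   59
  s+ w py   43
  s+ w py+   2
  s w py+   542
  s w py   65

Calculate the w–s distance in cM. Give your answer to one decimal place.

The two rarest classes, s+ w py+ and s w+ py, are the double crossovers. Comparing them with the parentals, only the s allele has switched, so s is the middle locus and the order is w – s – py.
Crossovers in the w–s interval produce the single-crossover classes s w+ py+ and s+ w py (59 + 43 = 102) plus the double crossovers (4).
RF(w–s) = (102 + 4) / 1371 = 106/1371 = 0.0773 → 7.7 cM.

7.7 cM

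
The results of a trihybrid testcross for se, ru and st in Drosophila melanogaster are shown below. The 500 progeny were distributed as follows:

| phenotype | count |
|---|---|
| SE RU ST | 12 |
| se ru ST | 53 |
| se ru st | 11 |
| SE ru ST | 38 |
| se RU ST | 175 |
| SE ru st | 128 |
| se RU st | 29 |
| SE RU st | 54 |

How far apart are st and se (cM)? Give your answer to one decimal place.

18.0 cM

The two most frequent reciprocal classes, se RU ST and SE ru st, are the parental types, so the F1 was se RU ST / SE ru st.
The two rarest classes, SE RU ST and se ru st, are the double crossovers. Comparing them with the parentals, only the se allele has switched, so se is the middle locus and the order is st – se – ru.
Crossovers in the st–se interval produce the single-crossover classes se RU st and SE ru ST (29 + 38 = 67) plus the double crossovers (23).
RF(st–se) = (67 + 23) / 500 = 90/500 = 0.1800 → 18.0 cM.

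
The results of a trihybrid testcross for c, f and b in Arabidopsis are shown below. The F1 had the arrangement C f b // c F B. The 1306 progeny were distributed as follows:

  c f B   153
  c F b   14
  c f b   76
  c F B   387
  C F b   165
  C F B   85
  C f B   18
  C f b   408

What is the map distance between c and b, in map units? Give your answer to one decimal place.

14.8 map units

The two rarest classes, C f B and c F b, are the double crossovers. Comparing them with the parentals, only the b allele has switched, so b is the middle locus and the order is f – b – c.
Crossovers in the b–c interval produce the single-crossover classes c f b and C F B (76 + 85 = 161) plus the double crossovers (32).
RF(b–c) = (161 + 32) / 1306 = 193/1306 = 0.1478 → 14.8 map units.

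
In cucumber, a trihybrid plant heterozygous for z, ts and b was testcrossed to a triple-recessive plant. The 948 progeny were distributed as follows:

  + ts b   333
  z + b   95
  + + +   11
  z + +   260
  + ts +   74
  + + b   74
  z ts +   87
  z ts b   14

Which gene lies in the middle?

The two most frequent reciprocal classes, z + + and + ts b, are the parental types, so the F1 was z + + / + ts b.
The two rarest classes, + + + and z ts b, are the double crossovers. Comparing them with the parentals, only the z allele has switched, so z is the middle locus and the order is ts – z – b.

z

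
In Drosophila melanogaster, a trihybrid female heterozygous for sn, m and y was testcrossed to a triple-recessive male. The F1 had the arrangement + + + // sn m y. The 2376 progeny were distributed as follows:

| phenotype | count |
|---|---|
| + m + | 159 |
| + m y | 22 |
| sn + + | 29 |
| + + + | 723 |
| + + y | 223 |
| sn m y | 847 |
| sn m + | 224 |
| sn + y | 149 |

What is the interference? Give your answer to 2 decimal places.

The two rarest classes, sn + + and + m y, are the double crossovers. Comparing them with the parentals, only the sn allele has switched, so sn is the middle locus and the order is m – sn – y.
m–sn: (308 + 51)/2376 = 0.1511; sn–y: (447 + 51)/2376 = 0.2096.
Expected DCO frequency = 0.1511 × 0.2096 ≈ 0.03167; observed = 51/2376 ≈ 0.02146.
Coefficient of coincidence = 0.02146/0.03167 ≈ 0.68; interference = 1 − 0.68 = 0.32.

0.32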